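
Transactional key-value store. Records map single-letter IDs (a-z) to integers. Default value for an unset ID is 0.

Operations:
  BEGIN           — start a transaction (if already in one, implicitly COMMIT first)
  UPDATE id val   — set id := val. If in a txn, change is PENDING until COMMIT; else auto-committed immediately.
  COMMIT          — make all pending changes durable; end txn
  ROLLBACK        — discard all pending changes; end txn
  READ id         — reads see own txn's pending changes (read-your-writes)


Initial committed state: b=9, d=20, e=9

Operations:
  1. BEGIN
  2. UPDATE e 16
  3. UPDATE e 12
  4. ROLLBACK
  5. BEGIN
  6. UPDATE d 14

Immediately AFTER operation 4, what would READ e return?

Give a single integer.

Answer: 9

Derivation:
Initial committed: {b=9, d=20, e=9}
Op 1: BEGIN: in_txn=True, pending={}
Op 2: UPDATE e=16 (pending; pending now {e=16})
Op 3: UPDATE e=12 (pending; pending now {e=12})
Op 4: ROLLBACK: discarded pending ['e']; in_txn=False
After op 4: visible(e) = 9 (pending={}, committed={b=9, d=20, e=9})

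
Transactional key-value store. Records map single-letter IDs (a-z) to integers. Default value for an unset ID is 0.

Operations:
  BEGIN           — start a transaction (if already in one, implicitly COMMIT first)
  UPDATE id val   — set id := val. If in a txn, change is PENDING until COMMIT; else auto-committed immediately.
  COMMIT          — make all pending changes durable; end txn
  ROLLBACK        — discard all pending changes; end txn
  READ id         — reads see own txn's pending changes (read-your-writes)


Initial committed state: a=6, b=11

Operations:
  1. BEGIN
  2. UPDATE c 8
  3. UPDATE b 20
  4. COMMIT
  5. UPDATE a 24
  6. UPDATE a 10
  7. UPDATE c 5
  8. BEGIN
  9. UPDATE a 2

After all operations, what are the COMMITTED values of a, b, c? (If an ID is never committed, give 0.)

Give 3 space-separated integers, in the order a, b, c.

Answer: 10 20 5

Derivation:
Initial committed: {a=6, b=11}
Op 1: BEGIN: in_txn=True, pending={}
Op 2: UPDATE c=8 (pending; pending now {c=8})
Op 3: UPDATE b=20 (pending; pending now {b=20, c=8})
Op 4: COMMIT: merged ['b', 'c'] into committed; committed now {a=6, b=20, c=8}
Op 5: UPDATE a=24 (auto-commit; committed a=24)
Op 6: UPDATE a=10 (auto-commit; committed a=10)
Op 7: UPDATE c=5 (auto-commit; committed c=5)
Op 8: BEGIN: in_txn=True, pending={}
Op 9: UPDATE a=2 (pending; pending now {a=2})
Final committed: {a=10, b=20, c=5}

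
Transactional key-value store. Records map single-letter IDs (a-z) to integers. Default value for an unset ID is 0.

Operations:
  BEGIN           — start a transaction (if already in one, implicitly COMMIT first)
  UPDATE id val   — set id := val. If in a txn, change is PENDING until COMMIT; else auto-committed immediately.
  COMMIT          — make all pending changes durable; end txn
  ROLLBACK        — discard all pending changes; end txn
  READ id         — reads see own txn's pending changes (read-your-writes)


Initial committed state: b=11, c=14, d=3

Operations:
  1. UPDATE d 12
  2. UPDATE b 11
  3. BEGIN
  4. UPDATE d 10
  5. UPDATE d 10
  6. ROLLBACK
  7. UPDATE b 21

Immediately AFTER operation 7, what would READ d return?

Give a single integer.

Answer: 12

Derivation:
Initial committed: {b=11, c=14, d=3}
Op 1: UPDATE d=12 (auto-commit; committed d=12)
Op 2: UPDATE b=11 (auto-commit; committed b=11)
Op 3: BEGIN: in_txn=True, pending={}
Op 4: UPDATE d=10 (pending; pending now {d=10})
Op 5: UPDATE d=10 (pending; pending now {d=10})
Op 6: ROLLBACK: discarded pending ['d']; in_txn=False
Op 7: UPDATE b=21 (auto-commit; committed b=21)
After op 7: visible(d) = 12 (pending={}, committed={b=21, c=14, d=12})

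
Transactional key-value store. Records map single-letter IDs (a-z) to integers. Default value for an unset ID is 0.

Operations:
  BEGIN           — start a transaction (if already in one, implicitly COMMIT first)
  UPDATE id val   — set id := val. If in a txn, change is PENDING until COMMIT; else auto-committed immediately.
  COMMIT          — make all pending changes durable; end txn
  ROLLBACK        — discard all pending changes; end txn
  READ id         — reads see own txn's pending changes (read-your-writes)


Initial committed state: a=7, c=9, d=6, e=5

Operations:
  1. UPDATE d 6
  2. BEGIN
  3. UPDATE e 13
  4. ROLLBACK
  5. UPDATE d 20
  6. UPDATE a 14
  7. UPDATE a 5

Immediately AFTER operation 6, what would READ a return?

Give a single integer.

Answer: 14

Derivation:
Initial committed: {a=7, c=9, d=6, e=5}
Op 1: UPDATE d=6 (auto-commit; committed d=6)
Op 2: BEGIN: in_txn=True, pending={}
Op 3: UPDATE e=13 (pending; pending now {e=13})
Op 4: ROLLBACK: discarded pending ['e']; in_txn=False
Op 5: UPDATE d=20 (auto-commit; committed d=20)
Op 6: UPDATE a=14 (auto-commit; committed a=14)
After op 6: visible(a) = 14 (pending={}, committed={a=14, c=9, d=20, e=5})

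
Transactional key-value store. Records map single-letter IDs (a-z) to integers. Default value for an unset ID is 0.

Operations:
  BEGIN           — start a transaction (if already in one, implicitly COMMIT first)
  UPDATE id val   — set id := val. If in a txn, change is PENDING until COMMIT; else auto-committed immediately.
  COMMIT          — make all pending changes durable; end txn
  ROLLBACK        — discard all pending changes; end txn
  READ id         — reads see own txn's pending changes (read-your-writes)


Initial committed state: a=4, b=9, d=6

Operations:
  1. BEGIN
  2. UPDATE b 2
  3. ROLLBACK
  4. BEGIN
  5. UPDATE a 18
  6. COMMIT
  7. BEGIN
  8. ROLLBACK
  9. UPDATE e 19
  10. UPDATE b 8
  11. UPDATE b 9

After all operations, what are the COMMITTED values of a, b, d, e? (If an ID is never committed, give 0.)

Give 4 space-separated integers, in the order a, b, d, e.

Initial committed: {a=4, b=9, d=6}
Op 1: BEGIN: in_txn=True, pending={}
Op 2: UPDATE b=2 (pending; pending now {b=2})
Op 3: ROLLBACK: discarded pending ['b']; in_txn=False
Op 4: BEGIN: in_txn=True, pending={}
Op 5: UPDATE a=18 (pending; pending now {a=18})
Op 6: COMMIT: merged ['a'] into committed; committed now {a=18, b=9, d=6}
Op 7: BEGIN: in_txn=True, pending={}
Op 8: ROLLBACK: discarded pending []; in_txn=False
Op 9: UPDATE e=19 (auto-commit; committed e=19)
Op 10: UPDATE b=8 (auto-commit; committed b=8)
Op 11: UPDATE b=9 (auto-commit; committed b=9)
Final committed: {a=18, b=9, d=6, e=19}

Answer: 18 9 6 19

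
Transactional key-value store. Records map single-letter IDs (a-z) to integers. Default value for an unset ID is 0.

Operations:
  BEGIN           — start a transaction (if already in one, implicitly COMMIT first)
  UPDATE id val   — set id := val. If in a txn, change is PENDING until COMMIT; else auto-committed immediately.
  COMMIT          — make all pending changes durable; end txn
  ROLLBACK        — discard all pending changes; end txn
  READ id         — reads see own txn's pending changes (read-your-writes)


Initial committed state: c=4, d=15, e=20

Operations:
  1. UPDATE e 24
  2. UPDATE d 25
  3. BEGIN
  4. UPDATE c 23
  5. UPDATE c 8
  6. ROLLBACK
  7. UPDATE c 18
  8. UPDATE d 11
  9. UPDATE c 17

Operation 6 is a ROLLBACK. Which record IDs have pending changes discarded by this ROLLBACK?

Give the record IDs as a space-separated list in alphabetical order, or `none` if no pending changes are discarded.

Initial committed: {c=4, d=15, e=20}
Op 1: UPDATE e=24 (auto-commit; committed e=24)
Op 2: UPDATE d=25 (auto-commit; committed d=25)
Op 3: BEGIN: in_txn=True, pending={}
Op 4: UPDATE c=23 (pending; pending now {c=23})
Op 5: UPDATE c=8 (pending; pending now {c=8})
Op 6: ROLLBACK: discarded pending ['c']; in_txn=False
Op 7: UPDATE c=18 (auto-commit; committed c=18)
Op 8: UPDATE d=11 (auto-commit; committed d=11)
Op 9: UPDATE c=17 (auto-commit; committed c=17)
ROLLBACK at op 6 discards: ['c']

Answer: c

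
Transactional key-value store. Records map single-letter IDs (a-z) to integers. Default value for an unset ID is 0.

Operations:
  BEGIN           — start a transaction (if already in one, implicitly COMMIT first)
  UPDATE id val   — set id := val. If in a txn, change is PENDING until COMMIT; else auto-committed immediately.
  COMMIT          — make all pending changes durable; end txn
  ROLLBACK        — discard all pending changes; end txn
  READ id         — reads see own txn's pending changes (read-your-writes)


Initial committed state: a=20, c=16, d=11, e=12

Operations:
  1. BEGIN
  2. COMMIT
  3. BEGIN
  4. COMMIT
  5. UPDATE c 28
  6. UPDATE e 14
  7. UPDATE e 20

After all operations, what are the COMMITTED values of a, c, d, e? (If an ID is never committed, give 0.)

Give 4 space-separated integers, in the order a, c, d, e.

Answer: 20 28 11 20

Derivation:
Initial committed: {a=20, c=16, d=11, e=12}
Op 1: BEGIN: in_txn=True, pending={}
Op 2: COMMIT: merged [] into committed; committed now {a=20, c=16, d=11, e=12}
Op 3: BEGIN: in_txn=True, pending={}
Op 4: COMMIT: merged [] into committed; committed now {a=20, c=16, d=11, e=12}
Op 5: UPDATE c=28 (auto-commit; committed c=28)
Op 6: UPDATE e=14 (auto-commit; committed e=14)
Op 7: UPDATE e=20 (auto-commit; committed e=20)
Final committed: {a=20, c=28, d=11, e=20}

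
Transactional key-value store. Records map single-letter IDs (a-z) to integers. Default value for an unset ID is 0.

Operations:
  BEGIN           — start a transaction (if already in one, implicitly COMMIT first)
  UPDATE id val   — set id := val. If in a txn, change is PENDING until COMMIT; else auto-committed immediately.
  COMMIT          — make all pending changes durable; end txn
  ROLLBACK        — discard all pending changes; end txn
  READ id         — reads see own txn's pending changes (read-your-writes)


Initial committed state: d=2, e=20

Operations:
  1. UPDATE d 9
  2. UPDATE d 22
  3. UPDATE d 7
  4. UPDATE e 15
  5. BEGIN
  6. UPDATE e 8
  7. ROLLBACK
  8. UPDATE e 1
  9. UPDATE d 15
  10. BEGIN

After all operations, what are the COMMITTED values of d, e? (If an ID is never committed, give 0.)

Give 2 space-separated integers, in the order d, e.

Answer: 15 1

Derivation:
Initial committed: {d=2, e=20}
Op 1: UPDATE d=9 (auto-commit; committed d=9)
Op 2: UPDATE d=22 (auto-commit; committed d=22)
Op 3: UPDATE d=7 (auto-commit; committed d=7)
Op 4: UPDATE e=15 (auto-commit; committed e=15)
Op 5: BEGIN: in_txn=True, pending={}
Op 6: UPDATE e=8 (pending; pending now {e=8})
Op 7: ROLLBACK: discarded pending ['e']; in_txn=False
Op 8: UPDATE e=1 (auto-commit; committed e=1)
Op 9: UPDATE d=15 (auto-commit; committed d=15)
Op 10: BEGIN: in_txn=True, pending={}
Final committed: {d=15, e=1}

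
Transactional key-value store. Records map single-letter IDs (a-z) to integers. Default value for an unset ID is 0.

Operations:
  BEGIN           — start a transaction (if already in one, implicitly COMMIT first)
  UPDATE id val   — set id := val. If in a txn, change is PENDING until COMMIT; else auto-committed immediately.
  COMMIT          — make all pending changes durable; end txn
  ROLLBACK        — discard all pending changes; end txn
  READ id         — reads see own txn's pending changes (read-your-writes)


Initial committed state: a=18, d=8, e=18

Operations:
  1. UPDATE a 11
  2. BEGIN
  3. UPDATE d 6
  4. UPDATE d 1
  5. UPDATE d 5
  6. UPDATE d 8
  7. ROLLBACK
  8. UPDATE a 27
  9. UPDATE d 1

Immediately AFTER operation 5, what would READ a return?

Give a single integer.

Answer: 11

Derivation:
Initial committed: {a=18, d=8, e=18}
Op 1: UPDATE a=11 (auto-commit; committed a=11)
Op 2: BEGIN: in_txn=True, pending={}
Op 3: UPDATE d=6 (pending; pending now {d=6})
Op 4: UPDATE d=1 (pending; pending now {d=1})
Op 5: UPDATE d=5 (pending; pending now {d=5})
After op 5: visible(a) = 11 (pending={d=5}, committed={a=11, d=8, e=18})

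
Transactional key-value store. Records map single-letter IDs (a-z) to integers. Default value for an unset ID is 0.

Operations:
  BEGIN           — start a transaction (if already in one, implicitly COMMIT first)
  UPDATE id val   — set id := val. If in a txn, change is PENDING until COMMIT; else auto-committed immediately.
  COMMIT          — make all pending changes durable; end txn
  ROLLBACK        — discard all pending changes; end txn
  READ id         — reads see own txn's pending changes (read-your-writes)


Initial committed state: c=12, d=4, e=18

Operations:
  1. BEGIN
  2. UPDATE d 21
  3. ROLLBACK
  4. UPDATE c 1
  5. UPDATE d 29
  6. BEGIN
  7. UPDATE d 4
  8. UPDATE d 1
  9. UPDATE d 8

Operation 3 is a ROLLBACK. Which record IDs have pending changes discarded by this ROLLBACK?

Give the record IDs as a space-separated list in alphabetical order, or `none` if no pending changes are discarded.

Answer: d

Derivation:
Initial committed: {c=12, d=4, e=18}
Op 1: BEGIN: in_txn=True, pending={}
Op 2: UPDATE d=21 (pending; pending now {d=21})
Op 3: ROLLBACK: discarded pending ['d']; in_txn=False
Op 4: UPDATE c=1 (auto-commit; committed c=1)
Op 5: UPDATE d=29 (auto-commit; committed d=29)
Op 6: BEGIN: in_txn=True, pending={}
Op 7: UPDATE d=4 (pending; pending now {d=4})
Op 8: UPDATE d=1 (pending; pending now {d=1})
Op 9: UPDATE d=8 (pending; pending now {d=8})
ROLLBACK at op 3 discards: ['d']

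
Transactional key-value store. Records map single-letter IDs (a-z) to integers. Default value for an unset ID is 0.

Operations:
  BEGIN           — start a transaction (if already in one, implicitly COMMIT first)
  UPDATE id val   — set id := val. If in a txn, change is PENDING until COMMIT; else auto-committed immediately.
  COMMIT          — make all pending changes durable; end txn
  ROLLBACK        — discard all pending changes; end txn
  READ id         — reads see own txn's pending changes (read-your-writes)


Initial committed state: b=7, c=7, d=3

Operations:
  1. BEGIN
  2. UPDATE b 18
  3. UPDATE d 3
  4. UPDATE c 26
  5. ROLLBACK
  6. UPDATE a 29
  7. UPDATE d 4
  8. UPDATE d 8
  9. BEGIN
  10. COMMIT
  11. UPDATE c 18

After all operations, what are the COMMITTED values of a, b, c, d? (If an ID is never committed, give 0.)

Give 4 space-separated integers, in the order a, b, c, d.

Initial committed: {b=7, c=7, d=3}
Op 1: BEGIN: in_txn=True, pending={}
Op 2: UPDATE b=18 (pending; pending now {b=18})
Op 3: UPDATE d=3 (pending; pending now {b=18, d=3})
Op 4: UPDATE c=26 (pending; pending now {b=18, c=26, d=3})
Op 5: ROLLBACK: discarded pending ['b', 'c', 'd']; in_txn=False
Op 6: UPDATE a=29 (auto-commit; committed a=29)
Op 7: UPDATE d=4 (auto-commit; committed d=4)
Op 8: UPDATE d=8 (auto-commit; committed d=8)
Op 9: BEGIN: in_txn=True, pending={}
Op 10: COMMIT: merged [] into committed; committed now {a=29, b=7, c=7, d=8}
Op 11: UPDATE c=18 (auto-commit; committed c=18)
Final committed: {a=29, b=7, c=18, d=8}

Answer: 29 7 18 8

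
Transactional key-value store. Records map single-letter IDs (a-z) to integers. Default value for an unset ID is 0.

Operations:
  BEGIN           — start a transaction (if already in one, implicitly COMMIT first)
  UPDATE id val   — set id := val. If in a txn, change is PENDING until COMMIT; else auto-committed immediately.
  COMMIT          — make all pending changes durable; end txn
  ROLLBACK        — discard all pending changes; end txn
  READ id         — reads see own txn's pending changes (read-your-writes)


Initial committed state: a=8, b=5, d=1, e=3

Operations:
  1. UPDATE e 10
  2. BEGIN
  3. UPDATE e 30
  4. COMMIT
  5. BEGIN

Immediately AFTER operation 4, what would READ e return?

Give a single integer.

Answer: 30

Derivation:
Initial committed: {a=8, b=5, d=1, e=3}
Op 1: UPDATE e=10 (auto-commit; committed e=10)
Op 2: BEGIN: in_txn=True, pending={}
Op 3: UPDATE e=30 (pending; pending now {e=30})
Op 4: COMMIT: merged ['e'] into committed; committed now {a=8, b=5, d=1, e=30}
After op 4: visible(e) = 30 (pending={}, committed={a=8, b=5, d=1, e=30})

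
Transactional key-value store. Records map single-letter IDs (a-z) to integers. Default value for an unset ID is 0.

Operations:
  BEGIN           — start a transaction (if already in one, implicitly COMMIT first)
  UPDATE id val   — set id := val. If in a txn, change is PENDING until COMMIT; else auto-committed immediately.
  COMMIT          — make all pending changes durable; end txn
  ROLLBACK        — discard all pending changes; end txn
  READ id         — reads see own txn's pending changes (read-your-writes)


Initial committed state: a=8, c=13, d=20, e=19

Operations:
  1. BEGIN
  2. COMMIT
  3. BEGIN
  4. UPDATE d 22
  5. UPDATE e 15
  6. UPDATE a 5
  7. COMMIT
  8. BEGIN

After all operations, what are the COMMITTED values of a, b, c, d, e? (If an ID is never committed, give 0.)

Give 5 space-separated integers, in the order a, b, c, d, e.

Initial committed: {a=8, c=13, d=20, e=19}
Op 1: BEGIN: in_txn=True, pending={}
Op 2: COMMIT: merged [] into committed; committed now {a=8, c=13, d=20, e=19}
Op 3: BEGIN: in_txn=True, pending={}
Op 4: UPDATE d=22 (pending; pending now {d=22})
Op 5: UPDATE e=15 (pending; pending now {d=22, e=15})
Op 6: UPDATE a=5 (pending; pending now {a=5, d=22, e=15})
Op 7: COMMIT: merged ['a', 'd', 'e'] into committed; committed now {a=5, c=13, d=22, e=15}
Op 8: BEGIN: in_txn=True, pending={}
Final committed: {a=5, c=13, d=22, e=15}

Answer: 5 0 13 22 15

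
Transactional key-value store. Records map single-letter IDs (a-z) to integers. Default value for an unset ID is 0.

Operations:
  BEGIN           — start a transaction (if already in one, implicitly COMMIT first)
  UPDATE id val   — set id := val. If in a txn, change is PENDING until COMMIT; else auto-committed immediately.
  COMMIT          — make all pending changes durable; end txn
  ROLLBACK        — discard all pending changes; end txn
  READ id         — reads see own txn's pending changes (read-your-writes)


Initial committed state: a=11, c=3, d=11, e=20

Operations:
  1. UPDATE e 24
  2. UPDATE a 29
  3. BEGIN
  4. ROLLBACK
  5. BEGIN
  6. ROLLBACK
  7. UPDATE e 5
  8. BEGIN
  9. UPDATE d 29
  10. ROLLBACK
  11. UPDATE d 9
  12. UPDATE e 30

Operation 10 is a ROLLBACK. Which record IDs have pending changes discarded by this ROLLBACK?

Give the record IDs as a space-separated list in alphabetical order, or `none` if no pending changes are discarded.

Answer: d

Derivation:
Initial committed: {a=11, c=3, d=11, e=20}
Op 1: UPDATE e=24 (auto-commit; committed e=24)
Op 2: UPDATE a=29 (auto-commit; committed a=29)
Op 3: BEGIN: in_txn=True, pending={}
Op 4: ROLLBACK: discarded pending []; in_txn=False
Op 5: BEGIN: in_txn=True, pending={}
Op 6: ROLLBACK: discarded pending []; in_txn=False
Op 7: UPDATE e=5 (auto-commit; committed e=5)
Op 8: BEGIN: in_txn=True, pending={}
Op 9: UPDATE d=29 (pending; pending now {d=29})
Op 10: ROLLBACK: discarded pending ['d']; in_txn=False
Op 11: UPDATE d=9 (auto-commit; committed d=9)
Op 12: UPDATE e=30 (auto-commit; committed e=30)
ROLLBACK at op 10 discards: ['d']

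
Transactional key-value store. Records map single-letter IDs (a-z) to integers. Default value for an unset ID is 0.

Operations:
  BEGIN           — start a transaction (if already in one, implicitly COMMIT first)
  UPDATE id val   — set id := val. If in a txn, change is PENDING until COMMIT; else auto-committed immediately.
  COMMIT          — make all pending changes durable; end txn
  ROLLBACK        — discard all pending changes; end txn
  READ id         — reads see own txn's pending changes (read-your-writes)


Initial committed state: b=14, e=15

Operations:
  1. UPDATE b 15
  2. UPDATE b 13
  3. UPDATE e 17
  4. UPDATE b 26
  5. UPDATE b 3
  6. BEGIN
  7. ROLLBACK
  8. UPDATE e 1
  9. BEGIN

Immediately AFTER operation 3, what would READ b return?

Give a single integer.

Initial committed: {b=14, e=15}
Op 1: UPDATE b=15 (auto-commit; committed b=15)
Op 2: UPDATE b=13 (auto-commit; committed b=13)
Op 3: UPDATE e=17 (auto-commit; committed e=17)
After op 3: visible(b) = 13 (pending={}, committed={b=13, e=17})

Answer: 13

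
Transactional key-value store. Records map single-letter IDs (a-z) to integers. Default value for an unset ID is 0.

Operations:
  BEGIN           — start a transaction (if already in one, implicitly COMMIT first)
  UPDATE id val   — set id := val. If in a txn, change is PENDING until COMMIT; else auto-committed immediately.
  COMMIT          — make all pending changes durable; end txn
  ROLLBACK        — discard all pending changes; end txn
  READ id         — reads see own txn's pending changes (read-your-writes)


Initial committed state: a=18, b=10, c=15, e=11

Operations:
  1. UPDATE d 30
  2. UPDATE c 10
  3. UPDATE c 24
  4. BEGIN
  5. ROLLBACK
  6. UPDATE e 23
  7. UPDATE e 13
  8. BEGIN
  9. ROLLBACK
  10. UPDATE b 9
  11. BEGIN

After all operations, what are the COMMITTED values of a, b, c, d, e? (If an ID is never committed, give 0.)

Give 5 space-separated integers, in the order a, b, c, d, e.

Initial committed: {a=18, b=10, c=15, e=11}
Op 1: UPDATE d=30 (auto-commit; committed d=30)
Op 2: UPDATE c=10 (auto-commit; committed c=10)
Op 3: UPDATE c=24 (auto-commit; committed c=24)
Op 4: BEGIN: in_txn=True, pending={}
Op 5: ROLLBACK: discarded pending []; in_txn=False
Op 6: UPDATE e=23 (auto-commit; committed e=23)
Op 7: UPDATE e=13 (auto-commit; committed e=13)
Op 8: BEGIN: in_txn=True, pending={}
Op 9: ROLLBACK: discarded pending []; in_txn=False
Op 10: UPDATE b=9 (auto-commit; committed b=9)
Op 11: BEGIN: in_txn=True, pending={}
Final committed: {a=18, b=9, c=24, d=30, e=13}

Answer: 18 9 24 30 13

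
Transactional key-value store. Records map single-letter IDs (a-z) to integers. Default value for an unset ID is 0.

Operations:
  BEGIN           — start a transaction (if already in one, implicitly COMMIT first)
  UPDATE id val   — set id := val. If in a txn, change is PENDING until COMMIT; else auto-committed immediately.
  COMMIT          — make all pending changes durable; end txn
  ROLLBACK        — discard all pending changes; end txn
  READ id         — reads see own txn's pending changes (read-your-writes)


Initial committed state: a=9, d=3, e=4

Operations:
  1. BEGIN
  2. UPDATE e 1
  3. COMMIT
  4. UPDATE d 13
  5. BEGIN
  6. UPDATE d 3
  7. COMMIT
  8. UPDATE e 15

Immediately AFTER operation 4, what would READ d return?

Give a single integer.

Initial committed: {a=9, d=3, e=4}
Op 1: BEGIN: in_txn=True, pending={}
Op 2: UPDATE e=1 (pending; pending now {e=1})
Op 3: COMMIT: merged ['e'] into committed; committed now {a=9, d=3, e=1}
Op 4: UPDATE d=13 (auto-commit; committed d=13)
After op 4: visible(d) = 13 (pending={}, committed={a=9, d=13, e=1})

Answer: 13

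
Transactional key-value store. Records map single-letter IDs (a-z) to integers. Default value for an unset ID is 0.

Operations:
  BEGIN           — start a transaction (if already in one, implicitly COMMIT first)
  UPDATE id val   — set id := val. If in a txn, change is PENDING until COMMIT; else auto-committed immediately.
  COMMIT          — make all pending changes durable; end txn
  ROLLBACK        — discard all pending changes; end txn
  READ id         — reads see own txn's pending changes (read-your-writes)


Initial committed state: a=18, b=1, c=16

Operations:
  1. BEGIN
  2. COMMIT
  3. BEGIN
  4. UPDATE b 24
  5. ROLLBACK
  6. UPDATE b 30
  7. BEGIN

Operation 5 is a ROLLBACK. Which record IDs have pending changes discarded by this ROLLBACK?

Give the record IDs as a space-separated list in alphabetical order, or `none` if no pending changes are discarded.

Initial committed: {a=18, b=1, c=16}
Op 1: BEGIN: in_txn=True, pending={}
Op 2: COMMIT: merged [] into committed; committed now {a=18, b=1, c=16}
Op 3: BEGIN: in_txn=True, pending={}
Op 4: UPDATE b=24 (pending; pending now {b=24})
Op 5: ROLLBACK: discarded pending ['b']; in_txn=False
Op 6: UPDATE b=30 (auto-commit; committed b=30)
Op 7: BEGIN: in_txn=True, pending={}
ROLLBACK at op 5 discards: ['b']

Answer: b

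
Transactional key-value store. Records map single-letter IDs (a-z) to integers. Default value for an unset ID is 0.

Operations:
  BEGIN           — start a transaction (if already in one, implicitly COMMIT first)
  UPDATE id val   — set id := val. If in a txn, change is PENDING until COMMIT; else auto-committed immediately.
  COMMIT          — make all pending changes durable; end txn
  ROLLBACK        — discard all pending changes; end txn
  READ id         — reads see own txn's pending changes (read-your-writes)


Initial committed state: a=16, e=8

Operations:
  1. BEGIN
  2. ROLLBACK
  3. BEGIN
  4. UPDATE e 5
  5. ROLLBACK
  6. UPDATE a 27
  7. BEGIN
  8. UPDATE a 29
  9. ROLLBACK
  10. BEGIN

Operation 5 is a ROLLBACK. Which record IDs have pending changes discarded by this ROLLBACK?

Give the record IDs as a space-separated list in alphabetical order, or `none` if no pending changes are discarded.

Answer: e

Derivation:
Initial committed: {a=16, e=8}
Op 1: BEGIN: in_txn=True, pending={}
Op 2: ROLLBACK: discarded pending []; in_txn=False
Op 3: BEGIN: in_txn=True, pending={}
Op 4: UPDATE e=5 (pending; pending now {e=5})
Op 5: ROLLBACK: discarded pending ['e']; in_txn=False
Op 6: UPDATE a=27 (auto-commit; committed a=27)
Op 7: BEGIN: in_txn=True, pending={}
Op 8: UPDATE a=29 (pending; pending now {a=29})
Op 9: ROLLBACK: discarded pending ['a']; in_txn=False
Op 10: BEGIN: in_txn=True, pending={}
ROLLBACK at op 5 discards: ['e']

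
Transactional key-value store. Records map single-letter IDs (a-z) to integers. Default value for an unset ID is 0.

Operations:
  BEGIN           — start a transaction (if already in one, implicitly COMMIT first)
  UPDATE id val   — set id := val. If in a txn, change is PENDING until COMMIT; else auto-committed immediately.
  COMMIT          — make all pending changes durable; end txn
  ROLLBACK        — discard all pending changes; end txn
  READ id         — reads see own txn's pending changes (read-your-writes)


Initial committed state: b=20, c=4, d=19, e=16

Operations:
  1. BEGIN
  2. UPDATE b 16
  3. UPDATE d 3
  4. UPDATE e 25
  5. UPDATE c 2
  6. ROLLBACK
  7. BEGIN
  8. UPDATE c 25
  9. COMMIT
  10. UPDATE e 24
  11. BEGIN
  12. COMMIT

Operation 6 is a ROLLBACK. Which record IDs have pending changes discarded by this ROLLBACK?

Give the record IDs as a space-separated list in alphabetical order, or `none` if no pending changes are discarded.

Initial committed: {b=20, c=4, d=19, e=16}
Op 1: BEGIN: in_txn=True, pending={}
Op 2: UPDATE b=16 (pending; pending now {b=16})
Op 3: UPDATE d=3 (pending; pending now {b=16, d=3})
Op 4: UPDATE e=25 (pending; pending now {b=16, d=3, e=25})
Op 5: UPDATE c=2 (pending; pending now {b=16, c=2, d=3, e=25})
Op 6: ROLLBACK: discarded pending ['b', 'c', 'd', 'e']; in_txn=False
Op 7: BEGIN: in_txn=True, pending={}
Op 8: UPDATE c=25 (pending; pending now {c=25})
Op 9: COMMIT: merged ['c'] into committed; committed now {b=20, c=25, d=19, e=16}
Op 10: UPDATE e=24 (auto-commit; committed e=24)
Op 11: BEGIN: in_txn=True, pending={}
Op 12: COMMIT: merged [] into committed; committed now {b=20, c=25, d=19, e=24}
ROLLBACK at op 6 discards: ['b', 'c', 'd', 'e']

Answer: b c d e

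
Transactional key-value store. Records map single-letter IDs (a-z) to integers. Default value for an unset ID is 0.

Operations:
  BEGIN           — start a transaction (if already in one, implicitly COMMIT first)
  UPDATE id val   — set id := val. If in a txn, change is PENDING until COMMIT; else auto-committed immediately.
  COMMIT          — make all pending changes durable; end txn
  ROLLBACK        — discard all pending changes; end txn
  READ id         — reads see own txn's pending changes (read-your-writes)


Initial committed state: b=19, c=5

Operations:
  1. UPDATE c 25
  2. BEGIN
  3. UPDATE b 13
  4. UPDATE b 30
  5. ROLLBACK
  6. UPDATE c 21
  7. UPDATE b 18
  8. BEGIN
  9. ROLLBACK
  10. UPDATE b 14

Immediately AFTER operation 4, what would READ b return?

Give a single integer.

Initial committed: {b=19, c=5}
Op 1: UPDATE c=25 (auto-commit; committed c=25)
Op 2: BEGIN: in_txn=True, pending={}
Op 3: UPDATE b=13 (pending; pending now {b=13})
Op 4: UPDATE b=30 (pending; pending now {b=30})
After op 4: visible(b) = 30 (pending={b=30}, committed={b=19, c=25})

Answer: 30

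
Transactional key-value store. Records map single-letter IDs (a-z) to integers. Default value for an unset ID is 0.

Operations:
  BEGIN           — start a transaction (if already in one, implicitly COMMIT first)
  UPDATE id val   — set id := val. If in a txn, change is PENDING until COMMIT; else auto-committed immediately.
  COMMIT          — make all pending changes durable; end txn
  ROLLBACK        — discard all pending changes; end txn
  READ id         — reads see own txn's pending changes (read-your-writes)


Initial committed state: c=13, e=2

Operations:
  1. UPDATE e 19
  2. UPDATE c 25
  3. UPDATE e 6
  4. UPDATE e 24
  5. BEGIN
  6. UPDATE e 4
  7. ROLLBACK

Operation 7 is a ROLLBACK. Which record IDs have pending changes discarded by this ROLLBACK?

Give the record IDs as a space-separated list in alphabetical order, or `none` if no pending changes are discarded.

Answer: e

Derivation:
Initial committed: {c=13, e=2}
Op 1: UPDATE e=19 (auto-commit; committed e=19)
Op 2: UPDATE c=25 (auto-commit; committed c=25)
Op 3: UPDATE e=6 (auto-commit; committed e=6)
Op 4: UPDATE e=24 (auto-commit; committed e=24)
Op 5: BEGIN: in_txn=True, pending={}
Op 6: UPDATE e=4 (pending; pending now {e=4})
Op 7: ROLLBACK: discarded pending ['e']; in_txn=False
ROLLBACK at op 7 discards: ['e']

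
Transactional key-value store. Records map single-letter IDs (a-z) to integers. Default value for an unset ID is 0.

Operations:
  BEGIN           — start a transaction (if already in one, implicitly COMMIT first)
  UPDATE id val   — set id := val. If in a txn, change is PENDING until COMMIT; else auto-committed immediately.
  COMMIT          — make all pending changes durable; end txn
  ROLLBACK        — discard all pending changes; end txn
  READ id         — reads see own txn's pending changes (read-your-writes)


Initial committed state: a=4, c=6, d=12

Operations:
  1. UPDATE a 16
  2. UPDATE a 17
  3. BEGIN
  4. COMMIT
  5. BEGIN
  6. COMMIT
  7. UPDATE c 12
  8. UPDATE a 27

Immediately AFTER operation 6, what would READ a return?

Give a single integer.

Initial committed: {a=4, c=6, d=12}
Op 1: UPDATE a=16 (auto-commit; committed a=16)
Op 2: UPDATE a=17 (auto-commit; committed a=17)
Op 3: BEGIN: in_txn=True, pending={}
Op 4: COMMIT: merged [] into committed; committed now {a=17, c=6, d=12}
Op 5: BEGIN: in_txn=True, pending={}
Op 6: COMMIT: merged [] into committed; committed now {a=17, c=6, d=12}
After op 6: visible(a) = 17 (pending={}, committed={a=17, c=6, d=12})

Answer: 17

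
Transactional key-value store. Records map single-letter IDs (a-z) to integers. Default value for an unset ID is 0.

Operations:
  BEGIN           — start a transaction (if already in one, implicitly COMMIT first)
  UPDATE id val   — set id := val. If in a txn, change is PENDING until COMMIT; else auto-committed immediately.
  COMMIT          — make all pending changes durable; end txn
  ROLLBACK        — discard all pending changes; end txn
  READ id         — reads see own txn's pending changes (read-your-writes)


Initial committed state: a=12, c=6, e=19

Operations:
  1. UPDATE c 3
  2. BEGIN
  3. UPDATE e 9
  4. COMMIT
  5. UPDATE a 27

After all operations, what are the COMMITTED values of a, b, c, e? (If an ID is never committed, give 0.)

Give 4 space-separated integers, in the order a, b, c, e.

Answer: 27 0 3 9

Derivation:
Initial committed: {a=12, c=6, e=19}
Op 1: UPDATE c=3 (auto-commit; committed c=3)
Op 2: BEGIN: in_txn=True, pending={}
Op 3: UPDATE e=9 (pending; pending now {e=9})
Op 4: COMMIT: merged ['e'] into committed; committed now {a=12, c=3, e=9}
Op 5: UPDATE a=27 (auto-commit; committed a=27)
Final committed: {a=27, c=3, e=9}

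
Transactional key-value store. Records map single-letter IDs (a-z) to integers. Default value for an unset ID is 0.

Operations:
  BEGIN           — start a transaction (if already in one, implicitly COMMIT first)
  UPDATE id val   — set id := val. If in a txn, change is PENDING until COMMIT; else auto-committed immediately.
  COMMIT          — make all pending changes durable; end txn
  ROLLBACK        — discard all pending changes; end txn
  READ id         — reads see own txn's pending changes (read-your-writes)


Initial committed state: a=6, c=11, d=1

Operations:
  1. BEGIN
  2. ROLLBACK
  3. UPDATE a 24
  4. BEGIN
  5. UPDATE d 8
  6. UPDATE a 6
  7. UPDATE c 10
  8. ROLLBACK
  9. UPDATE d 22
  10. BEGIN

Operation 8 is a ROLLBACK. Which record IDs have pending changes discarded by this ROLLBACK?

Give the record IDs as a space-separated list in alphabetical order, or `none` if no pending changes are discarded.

Initial committed: {a=6, c=11, d=1}
Op 1: BEGIN: in_txn=True, pending={}
Op 2: ROLLBACK: discarded pending []; in_txn=False
Op 3: UPDATE a=24 (auto-commit; committed a=24)
Op 4: BEGIN: in_txn=True, pending={}
Op 5: UPDATE d=8 (pending; pending now {d=8})
Op 6: UPDATE a=6 (pending; pending now {a=6, d=8})
Op 7: UPDATE c=10 (pending; pending now {a=6, c=10, d=8})
Op 8: ROLLBACK: discarded pending ['a', 'c', 'd']; in_txn=False
Op 9: UPDATE d=22 (auto-commit; committed d=22)
Op 10: BEGIN: in_txn=True, pending={}
ROLLBACK at op 8 discards: ['a', 'c', 'd']

Answer: a c d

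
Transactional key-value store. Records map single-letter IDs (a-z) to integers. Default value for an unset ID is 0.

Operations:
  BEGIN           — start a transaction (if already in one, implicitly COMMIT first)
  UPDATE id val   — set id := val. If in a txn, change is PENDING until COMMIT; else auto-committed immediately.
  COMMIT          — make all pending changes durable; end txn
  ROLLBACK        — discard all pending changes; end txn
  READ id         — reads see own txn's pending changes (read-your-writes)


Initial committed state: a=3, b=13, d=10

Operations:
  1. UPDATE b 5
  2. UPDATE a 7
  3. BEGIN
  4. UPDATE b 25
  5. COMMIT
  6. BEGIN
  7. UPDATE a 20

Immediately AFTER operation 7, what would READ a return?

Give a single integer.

Answer: 20

Derivation:
Initial committed: {a=3, b=13, d=10}
Op 1: UPDATE b=5 (auto-commit; committed b=5)
Op 2: UPDATE a=7 (auto-commit; committed a=7)
Op 3: BEGIN: in_txn=True, pending={}
Op 4: UPDATE b=25 (pending; pending now {b=25})
Op 5: COMMIT: merged ['b'] into committed; committed now {a=7, b=25, d=10}
Op 6: BEGIN: in_txn=True, pending={}
Op 7: UPDATE a=20 (pending; pending now {a=20})
After op 7: visible(a) = 20 (pending={a=20}, committed={a=7, b=25, d=10})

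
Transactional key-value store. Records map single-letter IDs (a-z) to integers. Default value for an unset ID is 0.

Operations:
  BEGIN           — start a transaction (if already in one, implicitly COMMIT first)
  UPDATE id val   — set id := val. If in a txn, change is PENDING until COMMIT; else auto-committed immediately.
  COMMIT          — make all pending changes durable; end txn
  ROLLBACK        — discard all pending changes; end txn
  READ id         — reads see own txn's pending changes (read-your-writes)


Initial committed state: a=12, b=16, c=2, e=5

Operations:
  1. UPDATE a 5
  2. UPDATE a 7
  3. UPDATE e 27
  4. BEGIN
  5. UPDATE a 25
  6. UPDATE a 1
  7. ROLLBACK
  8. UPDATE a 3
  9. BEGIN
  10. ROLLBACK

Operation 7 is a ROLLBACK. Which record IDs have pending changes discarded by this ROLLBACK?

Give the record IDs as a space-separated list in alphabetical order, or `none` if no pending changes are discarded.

Initial committed: {a=12, b=16, c=2, e=5}
Op 1: UPDATE a=5 (auto-commit; committed a=5)
Op 2: UPDATE a=7 (auto-commit; committed a=7)
Op 3: UPDATE e=27 (auto-commit; committed e=27)
Op 4: BEGIN: in_txn=True, pending={}
Op 5: UPDATE a=25 (pending; pending now {a=25})
Op 6: UPDATE a=1 (pending; pending now {a=1})
Op 7: ROLLBACK: discarded pending ['a']; in_txn=False
Op 8: UPDATE a=3 (auto-commit; committed a=3)
Op 9: BEGIN: in_txn=True, pending={}
Op 10: ROLLBACK: discarded pending []; in_txn=False
ROLLBACK at op 7 discards: ['a']

Answer: a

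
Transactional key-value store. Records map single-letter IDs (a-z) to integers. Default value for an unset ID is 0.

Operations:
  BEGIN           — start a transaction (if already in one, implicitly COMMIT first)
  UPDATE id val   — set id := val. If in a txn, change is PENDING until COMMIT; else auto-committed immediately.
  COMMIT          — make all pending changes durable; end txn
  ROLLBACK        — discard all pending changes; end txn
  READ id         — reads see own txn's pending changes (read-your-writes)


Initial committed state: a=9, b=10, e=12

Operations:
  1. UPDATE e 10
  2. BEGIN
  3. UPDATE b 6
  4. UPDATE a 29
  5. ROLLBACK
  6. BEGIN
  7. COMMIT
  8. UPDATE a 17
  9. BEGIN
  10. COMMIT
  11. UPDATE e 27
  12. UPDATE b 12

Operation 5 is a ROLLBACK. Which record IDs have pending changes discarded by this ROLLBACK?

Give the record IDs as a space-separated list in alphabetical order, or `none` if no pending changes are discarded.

Answer: a b

Derivation:
Initial committed: {a=9, b=10, e=12}
Op 1: UPDATE e=10 (auto-commit; committed e=10)
Op 2: BEGIN: in_txn=True, pending={}
Op 3: UPDATE b=6 (pending; pending now {b=6})
Op 4: UPDATE a=29 (pending; pending now {a=29, b=6})
Op 5: ROLLBACK: discarded pending ['a', 'b']; in_txn=False
Op 6: BEGIN: in_txn=True, pending={}
Op 7: COMMIT: merged [] into committed; committed now {a=9, b=10, e=10}
Op 8: UPDATE a=17 (auto-commit; committed a=17)
Op 9: BEGIN: in_txn=True, pending={}
Op 10: COMMIT: merged [] into committed; committed now {a=17, b=10, e=10}
Op 11: UPDATE e=27 (auto-commit; committed e=27)
Op 12: UPDATE b=12 (auto-commit; committed b=12)
ROLLBACK at op 5 discards: ['a', 'b']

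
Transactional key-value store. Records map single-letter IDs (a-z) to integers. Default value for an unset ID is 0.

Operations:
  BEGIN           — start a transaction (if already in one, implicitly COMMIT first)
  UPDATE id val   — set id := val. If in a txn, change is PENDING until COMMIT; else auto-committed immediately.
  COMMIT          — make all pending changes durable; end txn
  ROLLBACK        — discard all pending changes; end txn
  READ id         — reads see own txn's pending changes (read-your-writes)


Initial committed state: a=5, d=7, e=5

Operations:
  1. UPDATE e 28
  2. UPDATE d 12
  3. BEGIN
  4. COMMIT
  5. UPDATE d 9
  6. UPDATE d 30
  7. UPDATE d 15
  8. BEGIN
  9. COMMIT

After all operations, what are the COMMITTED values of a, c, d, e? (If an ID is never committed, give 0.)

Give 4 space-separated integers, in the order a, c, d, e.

Answer: 5 0 15 28

Derivation:
Initial committed: {a=5, d=7, e=5}
Op 1: UPDATE e=28 (auto-commit; committed e=28)
Op 2: UPDATE d=12 (auto-commit; committed d=12)
Op 3: BEGIN: in_txn=True, pending={}
Op 4: COMMIT: merged [] into committed; committed now {a=5, d=12, e=28}
Op 5: UPDATE d=9 (auto-commit; committed d=9)
Op 6: UPDATE d=30 (auto-commit; committed d=30)
Op 7: UPDATE d=15 (auto-commit; committed d=15)
Op 8: BEGIN: in_txn=True, pending={}
Op 9: COMMIT: merged [] into committed; committed now {a=5, d=15, e=28}
Final committed: {a=5, d=15, e=28}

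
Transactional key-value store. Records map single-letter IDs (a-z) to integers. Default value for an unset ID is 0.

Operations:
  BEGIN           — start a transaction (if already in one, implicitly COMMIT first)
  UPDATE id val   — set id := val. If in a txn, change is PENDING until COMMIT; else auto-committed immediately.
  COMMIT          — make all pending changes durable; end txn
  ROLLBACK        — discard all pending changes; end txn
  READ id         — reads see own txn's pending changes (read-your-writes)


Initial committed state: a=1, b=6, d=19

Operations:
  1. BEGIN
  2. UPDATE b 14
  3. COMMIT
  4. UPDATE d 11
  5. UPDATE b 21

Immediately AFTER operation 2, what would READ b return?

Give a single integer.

Initial committed: {a=1, b=6, d=19}
Op 1: BEGIN: in_txn=True, pending={}
Op 2: UPDATE b=14 (pending; pending now {b=14})
After op 2: visible(b) = 14 (pending={b=14}, committed={a=1, b=6, d=19})

Answer: 14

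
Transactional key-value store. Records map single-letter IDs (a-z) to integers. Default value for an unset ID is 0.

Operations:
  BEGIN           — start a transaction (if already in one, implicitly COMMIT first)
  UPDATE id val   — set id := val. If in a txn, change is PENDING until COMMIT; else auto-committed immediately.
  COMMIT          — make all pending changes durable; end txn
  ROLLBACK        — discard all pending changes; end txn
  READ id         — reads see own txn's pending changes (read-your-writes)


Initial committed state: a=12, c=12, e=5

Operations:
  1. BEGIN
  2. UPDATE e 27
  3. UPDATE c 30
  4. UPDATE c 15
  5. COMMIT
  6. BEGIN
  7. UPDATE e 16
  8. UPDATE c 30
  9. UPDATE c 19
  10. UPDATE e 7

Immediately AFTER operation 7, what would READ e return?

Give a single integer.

Initial committed: {a=12, c=12, e=5}
Op 1: BEGIN: in_txn=True, pending={}
Op 2: UPDATE e=27 (pending; pending now {e=27})
Op 3: UPDATE c=30 (pending; pending now {c=30, e=27})
Op 4: UPDATE c=15 (pending; pending now {c=15, e=27})
Op 5: COMMIT: merged ['c', 'e'] into committed; committed now {a=12, c=15, e=27}
Op 6: BEGIN: in_txn=True, pending={}
Op 7: UPDATE e=16 (pending; pending now {e=16})
After op 7: visible(e) = 16 (pending={e=16}, committed={a=12, c=15, e=27})

Answer: 16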